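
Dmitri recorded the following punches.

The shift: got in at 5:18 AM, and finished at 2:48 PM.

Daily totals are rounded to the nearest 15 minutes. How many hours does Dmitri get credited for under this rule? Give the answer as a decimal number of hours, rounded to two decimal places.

The shift: 5:18 AM–2:48 PM = 9 h 30 min → rounds to 9 h 30 min

9.50 hours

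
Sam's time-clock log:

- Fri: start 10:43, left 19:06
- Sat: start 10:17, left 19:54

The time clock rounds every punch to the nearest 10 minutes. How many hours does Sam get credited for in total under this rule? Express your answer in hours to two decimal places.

Fri: in 10:43→10:40, out 19:06→19:10; 8 h 30 min
Sat: in 10:17→10:20, out 19:54→19:50; 9 h 30 min
Total credited: 18 h 0 min.

18.00 hours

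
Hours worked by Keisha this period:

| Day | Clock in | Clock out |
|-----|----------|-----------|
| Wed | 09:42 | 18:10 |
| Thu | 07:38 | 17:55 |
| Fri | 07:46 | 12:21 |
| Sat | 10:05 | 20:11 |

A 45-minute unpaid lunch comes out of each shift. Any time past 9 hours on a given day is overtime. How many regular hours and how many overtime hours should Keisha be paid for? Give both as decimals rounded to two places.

Wed: 09:42–18:10 = 8 h 28 min; less 45 min break → 7 h 43 min
Thu: 07:38–17:55 = 10 h 17 min; less 45 min break → 9 h 32 min
Fri: 07:46–12:21 = 4 h 35 min; less 45 min break → 3 h 50 min
Sat: 10:05–20:11 = 10 h 6 min; less 45 min break → 9 h 21 min
Wed reg 7 h 43 min / OT 0 h 0 min; Thu reg 9 h 0 min / OT 0 h 32 min; Fri reg 3 h 50 min / OT 0 h 0 min; Sat reg 9 h 0 min / OT 0 h 21 min.
Totals: regular 29 h 33 min, overtime 0 h 53 min.

Regular 29.55 hours, overtime 0.88 hours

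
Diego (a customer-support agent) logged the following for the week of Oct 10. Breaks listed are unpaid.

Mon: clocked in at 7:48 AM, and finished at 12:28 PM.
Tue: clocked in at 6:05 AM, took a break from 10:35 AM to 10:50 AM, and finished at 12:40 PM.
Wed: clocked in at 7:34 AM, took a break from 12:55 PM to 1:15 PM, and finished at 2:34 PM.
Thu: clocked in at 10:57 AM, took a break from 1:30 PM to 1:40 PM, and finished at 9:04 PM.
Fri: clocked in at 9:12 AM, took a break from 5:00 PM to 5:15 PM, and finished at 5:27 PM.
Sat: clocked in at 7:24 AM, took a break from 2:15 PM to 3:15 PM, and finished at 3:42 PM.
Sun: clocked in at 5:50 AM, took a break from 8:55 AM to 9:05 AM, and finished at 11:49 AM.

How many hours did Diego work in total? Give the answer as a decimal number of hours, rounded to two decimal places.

48.73 hours

Mon: 7:48 AM–12:28 PM = 4 h 40 min
Tue: 6:05 AM–12:40 PM = 6 h 35 min; less 15 min break → 6 h 20 min
Wed: 7:34 AM–2:34 PM = 7 h 0 min; less 20 min break → 6 h 40 min
Thu: 10:57 AM–9:04 PM = 10 h 7 min; less 10 min break → 9 h 57 min
Fri: 9:12 AM–5:27 PM = 8 h 15 min; less 15 min break → 8 h 0 min
Sat: 7:24 AM–3:42 PM = 8 h 18 min; less 60 min break → 7 h 18 min
Sun: 5:50 AM–11:49 AM = 5 h 59 min; less 10 min break → 5 h 49 min
Total: 4 h 40 min + 6 h 20 min + 6 h 40 min + 9 h 57 min + 8 h 0 min + 7 h 18 min + 5 h 49 min = 48 h 44 min.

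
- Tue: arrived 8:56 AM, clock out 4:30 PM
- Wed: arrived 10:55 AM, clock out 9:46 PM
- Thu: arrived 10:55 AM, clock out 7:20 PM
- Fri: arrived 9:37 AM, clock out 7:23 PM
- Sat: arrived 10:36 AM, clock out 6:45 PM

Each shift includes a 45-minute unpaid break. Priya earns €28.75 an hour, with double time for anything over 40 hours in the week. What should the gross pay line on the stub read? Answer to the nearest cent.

Tue: 8:56 AM–4:30 PM = 7 h 34 min; less 45 min break → 6 h 49 min
Wed: 10:55 AM–9:46 PM = 10 h 51 min; less 45 min break → 10 h 6 min
Thu: 10:55 AM–7:20 PM = 8 h 25 min; less 45 min break → 7 h 40 min
Fri: 9:37 AM–7:23 PM = 9 h 46 min; less 45 min break → 9 h 1 min
Sat: 10:36 AM–6:45 PM = 8 h 9 min; less 45 min break → 7 h 24 min
Total worked: 41 h 0 min = 2460 min.
Regular 40 h 0 min = 2400 min at €28.75/h; overtime 1 h 0 min = 60 min at €57.50/h.
Pay = (2400 × €28.75 + 60 × €57.50) ÷ 60 = €1207.50.

€1207.50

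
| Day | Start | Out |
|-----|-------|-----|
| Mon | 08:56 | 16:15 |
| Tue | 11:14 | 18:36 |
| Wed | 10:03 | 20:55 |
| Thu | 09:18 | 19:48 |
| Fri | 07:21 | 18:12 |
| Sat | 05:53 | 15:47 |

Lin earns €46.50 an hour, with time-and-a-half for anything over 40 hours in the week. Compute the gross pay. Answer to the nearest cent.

Mon: 08:56–16:15 = 7 h 19 min
Tue: 11:14–18:36 = 7 h 22 min
Wed: 10:03–20:55 = 10 h 52 min
Thu: 09:18–19:48 = 10 h 30 min
Fri: 07:21–18:12 = 10 h 51 min
Sat: 05:53–15:47 = 9 h 54 min
Total worked: 56 h 48 min = 3408 min.
Regular 40 h 0 min = 2400 min at €46.50/h; overtime 16 h 48 min = 1008 min at €69.75/h.
Pay = (2400 × €46.50 + 1008 × €69.75) ÷ 60 = €3031.80.

€3031.80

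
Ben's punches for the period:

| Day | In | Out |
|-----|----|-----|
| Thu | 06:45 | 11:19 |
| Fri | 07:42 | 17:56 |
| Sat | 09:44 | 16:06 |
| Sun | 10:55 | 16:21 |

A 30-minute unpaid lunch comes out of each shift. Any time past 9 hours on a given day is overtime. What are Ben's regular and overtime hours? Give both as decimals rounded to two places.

Regular 23.87 hours, overtime 0.73 hours

Thu: 06:45–11:19 = 4 h 34 min; less 30 min break → 4 h 4 min
Fri: 07:42–17:56 = 10 h 14 min; less 30 min break → 9 h 44 min
Sat: 09:44–16:06 = 6 h 22 min; less 30 min break → 5 h 52 min
Sun: 10:55–16:21 = 5 h 26 min; less 30 min break → 4 h 56 min
Thu reg 4 h 4 min / OT 0 h 0 min; Fri reg 9 h 0 min / OT 0 h 44 min; Sat reg 5 h 52 min / OT 0 h 0 min; Sun reg 4 h 56 min / OT 0 h 0 min.
Totals: regular 23 h 52 min, overtime 0 h 44 min.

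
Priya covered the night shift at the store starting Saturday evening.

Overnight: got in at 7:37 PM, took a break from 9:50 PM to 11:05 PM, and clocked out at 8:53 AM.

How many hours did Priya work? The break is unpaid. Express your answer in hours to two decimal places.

12.02 hours

Overnight: 7:37 PM → midnight = 4 h 23 min; midnight → 8:53 AM = 8 h 53 min; span 13 h 16 min; less 75 min break → 12 h 1 min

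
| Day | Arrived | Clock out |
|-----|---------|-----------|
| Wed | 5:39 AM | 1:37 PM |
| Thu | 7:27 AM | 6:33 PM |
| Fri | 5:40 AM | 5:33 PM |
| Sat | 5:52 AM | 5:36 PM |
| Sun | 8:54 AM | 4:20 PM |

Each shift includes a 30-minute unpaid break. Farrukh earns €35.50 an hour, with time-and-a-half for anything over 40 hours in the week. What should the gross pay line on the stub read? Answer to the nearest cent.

€1825.59

Wed: 5:39 AM–1:37 PM = 7 h 58 min; less 30 min break → 7 h 28 min
Thu: 7:27 AM–6:33 PM = 11 h 6 min; less 30 min break → 10 h 36 min
Fri: 5:40 AM–5:33 PM = 11 h 53 min; less 30 min break → 11 h 23 min
Sat: 5:52 AM–5:36 PM = 11 h 44 min; less 30 min break → 11 h 14 min
Sun: 8:54 AM–4:20 PM = 7 h 26 min; less 30 min break → 6 h 56 min
Total worked: 47 h 37 min = 2857 min.
Regular 40 h 0 min = 2400 min at €35.50/h; overtime 7 h 37 min = 457 min at €53.25/h.
Pay = (2400 × €35.50 + 457 × €53.25) ÷ 60 = €1825.59.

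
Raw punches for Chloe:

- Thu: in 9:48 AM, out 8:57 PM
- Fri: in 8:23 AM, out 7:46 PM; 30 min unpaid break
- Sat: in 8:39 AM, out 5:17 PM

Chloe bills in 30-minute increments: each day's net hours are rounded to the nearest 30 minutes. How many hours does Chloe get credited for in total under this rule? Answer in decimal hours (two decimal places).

Thu: 9:48 AM–8:57 PM = 11 h 9 min → rounds to 11 h 0 min
Fri: 8:23 AM–7:46 PM = 11 h 23 min − 30 min = 10 h 53 min → rounds to 11 h 0 min
Sat: 8:39 AM–5:17 PM = 8 h 38 min → rounds to 8 h 30 min
Total credited: 30 h 30 min.

30.50 hours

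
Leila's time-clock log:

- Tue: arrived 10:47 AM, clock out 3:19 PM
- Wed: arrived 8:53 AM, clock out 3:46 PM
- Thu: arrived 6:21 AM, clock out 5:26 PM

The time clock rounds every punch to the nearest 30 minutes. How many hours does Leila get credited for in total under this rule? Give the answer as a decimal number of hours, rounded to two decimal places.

22.50 hours

Tue: in 10:47 AM→11:00 AM, out 3:19 PM→3:30 PM; 4 h 30 min
Wed: in 8:53 AM→9:00 AM, out 3:46 PM→4:00 PM; 7 h 0 min
Thu: in 6:21 AM→6:30 AM, out 5:26 PM→5:30 PM; 11 h 0 min
Total credited: 22 h 30 min.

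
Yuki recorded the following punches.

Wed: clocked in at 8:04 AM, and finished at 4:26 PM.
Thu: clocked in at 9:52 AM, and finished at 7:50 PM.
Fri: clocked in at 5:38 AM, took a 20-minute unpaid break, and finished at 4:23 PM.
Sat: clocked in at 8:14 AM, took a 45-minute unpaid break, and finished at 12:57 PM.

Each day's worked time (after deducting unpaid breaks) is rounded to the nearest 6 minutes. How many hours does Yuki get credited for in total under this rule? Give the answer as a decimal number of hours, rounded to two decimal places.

32.80 hours

Wed: 8:04 AM–4:26 PM = 8 h 22 min → rounds to 8 h 24 min
Thu: 9:52 AM–7:50 PM = 9 h 58 min → rounds to 10 h 0 min
Fri: 5:38 AM–4:23 PM = 10 h 45 min − 20 min = 10 h 25 min → rounds to 10 h 24 min
Sat: 8:14 AM–12:57 PM = 4 h 43 min − 45 min = 3 h 58 min → rounds to 4 h 0 min
Total credited: 32 h 48 min.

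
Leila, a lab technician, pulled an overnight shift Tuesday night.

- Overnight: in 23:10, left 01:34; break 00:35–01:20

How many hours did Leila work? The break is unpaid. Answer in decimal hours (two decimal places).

1.65 hours

Overnight: 23:10 → midnight = 0 h 50 min; midnight → 01:34 = 1 h 34 min; span 2 h 24 min; less 45 min break → 1 h 39 min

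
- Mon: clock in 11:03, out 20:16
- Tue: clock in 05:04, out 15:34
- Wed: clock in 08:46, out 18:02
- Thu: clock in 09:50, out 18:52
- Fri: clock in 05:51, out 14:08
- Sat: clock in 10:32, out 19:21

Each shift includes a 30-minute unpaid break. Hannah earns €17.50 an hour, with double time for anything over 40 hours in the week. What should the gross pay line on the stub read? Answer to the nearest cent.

€1124.08

Mon: 11:03–20:16 = 9 h 13 min; less 30 min break → 8 h 43 min
Tue: 05:04–15:34 = 10 h 30 min; less 30 min break → 10 h 0 min
Wed: 08:46–18:02 = 9 h 16 min; less 30 min break → 8 h 46 min
Thu: 09:50–18:52 = 9 h 2 min; less 30 min break → 8 h 32 min
Fri: 05:51–14:08 = 8 h 17 min; less 30 min break → 7 h 47 min
Sat: 10:32–19:21 = 8 h 49 min; less 30 min break → 8 h 19 min
Total worked: 52 h 7 min = 3127 min.
Regular 40 h 0 min = 2400 min at €17.50/h; overtime 12 h 7 min = 727 min at €35.00/h.
Pay = (2400 × €17.50 + 727 × €35.00) ÷ 60 = €1124.08.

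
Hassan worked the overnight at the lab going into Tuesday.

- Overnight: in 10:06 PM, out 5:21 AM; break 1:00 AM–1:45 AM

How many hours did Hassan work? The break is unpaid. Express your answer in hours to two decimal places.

Overnight: 10:06 PM → midnight = 1 h 54 min; midnight → 5:21 AM = 5 h 21 min; span 7 h 15 min; less 45 min break → 6 h 30 min

6.50 hours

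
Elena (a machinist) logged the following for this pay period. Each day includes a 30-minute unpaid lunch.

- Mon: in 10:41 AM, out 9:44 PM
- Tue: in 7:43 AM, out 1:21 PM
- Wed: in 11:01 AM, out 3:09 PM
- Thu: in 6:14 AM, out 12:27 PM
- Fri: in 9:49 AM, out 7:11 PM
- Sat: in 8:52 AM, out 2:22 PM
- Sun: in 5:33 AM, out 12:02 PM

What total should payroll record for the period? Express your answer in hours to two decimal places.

44.88 hours

Mon: 10:41 AM–9:44 PM = 11 h 3 min; less 30 min break → 10 h 33 min
Tue: 7:43 AM–1:21 PM = 5 h 38 min; less 30 min break → 5 h 8 min
Wed: 11:01 AM–3:09 PM = 4 h 8 min; less 30 min break → 3 h 38 min
Thu: 6:14 AM–12:27 PM = 6 h 13 min; less 30 min break → 5 h 43 min
Fri: 9:49 AM–7:11 PM = 9 h 22 min; less 30 min break → 8 h 52 min
Sat: 8:52 AM–2:22 PM = 5 h 30 min; less 30 min break → 5 h 0 min
Sun: 5:33 AM–12:02 PM = 6 h 29 min; less 30 min break → 5 h 59 min
Total: 10 h 33 min + 5 h 8 min + 3 h 38 min + 5 h 43 min + 8 h 52 min + 5 h 0 min + 5 h 59 min = 44 h 53 min.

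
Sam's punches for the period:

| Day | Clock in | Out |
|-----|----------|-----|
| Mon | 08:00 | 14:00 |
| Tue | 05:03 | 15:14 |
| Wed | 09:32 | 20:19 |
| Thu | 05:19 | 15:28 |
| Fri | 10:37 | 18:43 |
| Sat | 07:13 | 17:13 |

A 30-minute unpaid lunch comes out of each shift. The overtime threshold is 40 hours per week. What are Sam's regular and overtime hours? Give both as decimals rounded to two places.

Regular 40.00 hours, overtime 12.22 hours

Mon: 08:00–14:00 = 6 h 0 min; less 30 min break → 5 h 30 min
Tue: 05:03–15:14 = 10 h 11 min; less 30 min break → 9 h 41 min
Wed: 09:32–20:19 = 10 h 47 min; less 30 min break → 10 h 17 min
Thu: 05:19–15:28 = 10 h 9 min; less 30 min break → 9 h 39 min
Fri: 10:37–18:43 = 8 h 6 min; less 30 min break → 7 h 36 min
Sat: 07:13–17:13 = 10 h 0 min; less 30 min break → 9 h 30 min
Total worked: 52 h 13 min = 52.22 h.
Threshold 40 h → overtime 12 h 13 min, regular 40 h 0 min.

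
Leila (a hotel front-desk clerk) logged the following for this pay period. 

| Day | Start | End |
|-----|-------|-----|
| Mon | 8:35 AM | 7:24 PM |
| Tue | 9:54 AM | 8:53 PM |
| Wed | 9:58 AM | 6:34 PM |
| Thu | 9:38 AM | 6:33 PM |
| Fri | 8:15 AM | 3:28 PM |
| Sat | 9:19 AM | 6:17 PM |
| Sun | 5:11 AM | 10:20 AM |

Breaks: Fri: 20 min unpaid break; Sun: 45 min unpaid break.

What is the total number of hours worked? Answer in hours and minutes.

Mon: 8:35 AM–7:24 PM = 10 h 49 min
Tue: 9:54 AM–8:53 PM = 10 h 59 min
Wed: 9:58 AM–6:34 PM = 8 h 36 min
Thu: 9:38 AM–6:33 PM = 8 h 55 min
Fri: 8:15 AM–3:28 PM = 7 h 13 min; less 20 min break → 6 h 53 min
Sat: 9:19 AM–6:17 PM = 8 h 58 min
Sun: 5:11 AM–10:20 AM = 5 h 9 min; less 45 min break → 4 h 24 min
Total: 10 h 49 min + 10 h 59 min + 8 h 36 min + 8 h 55 min + 6 h 53 min + 8 h 58 min + 4 h 24 min = 59 h 34 min.

59 h 34 min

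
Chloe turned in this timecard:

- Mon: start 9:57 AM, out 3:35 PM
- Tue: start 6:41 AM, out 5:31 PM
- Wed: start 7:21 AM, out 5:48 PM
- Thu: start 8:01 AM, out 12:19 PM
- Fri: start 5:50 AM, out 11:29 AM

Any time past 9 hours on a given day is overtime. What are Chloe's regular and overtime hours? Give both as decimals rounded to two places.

Mon: 9:57 AM–3:35 PM = 5 h 38 min
Tue: 6:41 AM–5:31 PM = 10 h 50 min
Wed: 7:21 AM–5:48 PM = 10 h 27 min
Thu: 8:01 AM–12:19 PM = 4 h 18 min
Fri: 5:50 AM–11:29 AM = 5 h 39 min
Mon reg 5 h 38 min / OT 0 h 0 min; Tue reg 9 h 0 min / OT 1 h 50 min; Wed reg 9 h 0 min / OT 1 h 27 min; Thu reg 4 h 18 min / OT 0 h 0 min; Fri reg 5 h 39 min / OT 0 h 0 min.
Totals: regular 33 h 35 min, overtime 3 h 17 min.

Regular 33.58 hours, overtime 3.28 hours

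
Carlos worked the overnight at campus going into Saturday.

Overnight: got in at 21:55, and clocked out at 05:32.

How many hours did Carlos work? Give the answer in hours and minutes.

7 h 37 min

Overnight: 21:55 → midnight = 2 h 5 min; midnight → 05:32 = 5 h 32 min; span 7 h 37 min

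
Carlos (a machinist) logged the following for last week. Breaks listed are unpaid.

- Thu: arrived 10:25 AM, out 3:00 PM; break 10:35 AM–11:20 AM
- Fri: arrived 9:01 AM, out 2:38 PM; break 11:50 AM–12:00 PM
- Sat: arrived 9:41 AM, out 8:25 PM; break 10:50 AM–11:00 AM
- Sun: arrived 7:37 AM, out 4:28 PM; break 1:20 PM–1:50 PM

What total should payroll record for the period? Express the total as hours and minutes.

Thu: 10:25 AM–3:00 PM = 4 h 35 min; less 45 min break → 3 h 50 min
Fri: 9:01 AM–2:38 PM = 5 h 37 min; less 10 min break → 5 h 27 min
Sat: 9:41 AM–8:25 PM = 10 h 44 min; less 10 min break → 10 h 34 min
Sun: 7:37 AM–4:28 PM = 8 h 51 min; less 30 min break → 8 h 21 min
Total: 3 h 50 min + 5 h 27 min + 10 h 34 min + 8 h 21 min = 28 h 12 min.

28 h 12 min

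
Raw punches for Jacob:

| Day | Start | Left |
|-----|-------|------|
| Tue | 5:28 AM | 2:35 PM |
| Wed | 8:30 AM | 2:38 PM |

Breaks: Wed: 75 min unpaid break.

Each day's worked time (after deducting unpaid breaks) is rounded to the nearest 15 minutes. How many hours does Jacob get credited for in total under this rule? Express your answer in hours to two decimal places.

14.00 hours

Tue: 5:28 AM–2:35 PM = 9 h 7 min → rounds to 9 h 0 min
Wed: 8:30 AM–2:38 PM = 6 h 8 min − 75 min = 4 h 53 min → rounds to 5 h 0 min
Total credited: 14 h 0 min.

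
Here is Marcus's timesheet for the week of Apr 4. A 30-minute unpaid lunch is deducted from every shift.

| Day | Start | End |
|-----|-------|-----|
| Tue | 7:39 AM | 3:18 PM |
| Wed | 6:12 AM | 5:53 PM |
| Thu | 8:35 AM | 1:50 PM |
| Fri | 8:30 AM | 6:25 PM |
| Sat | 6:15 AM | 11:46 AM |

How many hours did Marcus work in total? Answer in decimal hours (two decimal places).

Tue: 7:39 AM–3:18 PM = 7 h 39 min; less 30 min break → 7 h 9 min
Wed: 6:12 AM–5:53 PM = 11 h 41 min; less 30 min break → 11 h 11 min
Thu: 8:35 AM–1:50 PM = 5 h 15 min; less 30 min break → 4 h 45 min
Fri: 8:30 AM–6:25 PM = 9 h 55 min; less 30 min break → 9 h 25 min
Sat: 6:15 AM–11:46 AM = 5 h 31 min; less 30 min break → 5 h 1 min
Total: 7 h 9 min + 11 h 11 min + 4 h 45 min + 9 h 25 min + 5 h 1 min = 37 h 31 min.

37.52 hours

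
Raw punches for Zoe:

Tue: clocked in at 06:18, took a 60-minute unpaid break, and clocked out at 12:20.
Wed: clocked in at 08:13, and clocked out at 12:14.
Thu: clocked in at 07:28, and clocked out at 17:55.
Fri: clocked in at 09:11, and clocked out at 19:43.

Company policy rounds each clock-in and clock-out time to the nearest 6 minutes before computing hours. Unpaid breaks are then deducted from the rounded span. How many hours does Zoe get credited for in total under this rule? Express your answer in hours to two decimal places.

29.90 hours

Tue: in 06:18→06:18, out 12:20→12:18; 6 h 0 min − 60 min = 5 h 0 min
Wed: in 08:13→08:12, out 12:14→12:12; 4 h 0 min
Thu: in 07:28→07:30, out 17:55→17:54; 10 h 24 min
Fri: in 09:11→09:12, out 19:43→19:42; 10 h 30 min
Total credited: 29 h 54 min.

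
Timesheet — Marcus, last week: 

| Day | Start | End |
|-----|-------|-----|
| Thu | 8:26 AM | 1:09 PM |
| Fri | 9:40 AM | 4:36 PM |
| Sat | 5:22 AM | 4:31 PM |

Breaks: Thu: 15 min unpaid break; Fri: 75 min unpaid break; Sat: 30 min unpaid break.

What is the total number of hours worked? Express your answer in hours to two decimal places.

20.80 hours

Thu: 8:26 AM–1:09 PM = 4 h 43 min; less 15 min break → 4 h 28 min
Fri: 9:40 AM–4:36 PM = 6 h 56 min; less 75 min break → 5 h 41 min
Sat: 5:22 AM–4:31 PM = 11 h 9 min; less 30 min break → 10 h 39 min
Total: 4 h 28 min + 5 h 41 min + 10 h 39 min = 20 h 48 min.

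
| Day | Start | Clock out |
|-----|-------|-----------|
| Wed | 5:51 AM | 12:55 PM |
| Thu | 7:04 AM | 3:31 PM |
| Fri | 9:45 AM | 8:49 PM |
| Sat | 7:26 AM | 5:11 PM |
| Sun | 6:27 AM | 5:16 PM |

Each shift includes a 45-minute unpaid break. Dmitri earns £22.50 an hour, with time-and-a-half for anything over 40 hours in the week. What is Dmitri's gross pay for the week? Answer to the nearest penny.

Wed: 5:51 AM–12:55 PM = 7 h 4 min; less 45 min break → 6 h 19 min
Thu: 7:04 AM–3:31 PM = 8 h 27 min; less 45 min break → 7 h 42 min
Fri: 9:45 AM–8:49 PM = 11 h 4 min; less 45 min break → 10 h 19 min
Sat: 7:26 AM–5:11 PM = 9 h 45 min; less 45 min break → 9 h 0 min
Sun: 6:27 AM–5:16 PM = 10 h 49 min; less 45 min break → 10 h 4 min
Total worked: 43 h 24 min = 2604 min.
Regular 40 h 0 min = 2400 min at £22.50/h; overtime 3 h 24 min = 204 min at £33.75/h.
Pay = (2400 × £22.50 + 204 × £33.75) ÷ 60 = £1014.75.

£1014.75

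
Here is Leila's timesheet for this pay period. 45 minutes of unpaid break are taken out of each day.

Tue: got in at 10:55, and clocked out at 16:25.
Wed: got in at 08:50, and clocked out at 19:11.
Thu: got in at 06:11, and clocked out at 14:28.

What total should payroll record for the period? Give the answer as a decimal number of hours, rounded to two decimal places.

21.88 hours

Tue: 10:55–16:25 = 5 h 30 min; less 45 min break → 4 h 45 min
Wed: 08:50–19:11 = 10 h 21 min; less 45 min break → 9 h 36 min
Thu: 06:11–14:28 = 8 h 17 min; less 45 min break → 7 h 32 min
Total: 4 h 45 min + 9 h 36 min + 7 h 32 min = 21 h 53 min.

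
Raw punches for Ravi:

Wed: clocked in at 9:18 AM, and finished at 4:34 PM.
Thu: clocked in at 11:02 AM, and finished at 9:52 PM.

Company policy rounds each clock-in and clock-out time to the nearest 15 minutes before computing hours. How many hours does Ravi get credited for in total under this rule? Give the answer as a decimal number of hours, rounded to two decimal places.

Wed: in 9:18 AM→9:15 AM, out 4:34 PM→4:30 PM; 7 h 15 min
Thu: in 11:02 AM→11:00 AM, out 9:52 PM→9:45 PM; 10 h 45 min
Total credited: 18 h 0 min.

18.00 hours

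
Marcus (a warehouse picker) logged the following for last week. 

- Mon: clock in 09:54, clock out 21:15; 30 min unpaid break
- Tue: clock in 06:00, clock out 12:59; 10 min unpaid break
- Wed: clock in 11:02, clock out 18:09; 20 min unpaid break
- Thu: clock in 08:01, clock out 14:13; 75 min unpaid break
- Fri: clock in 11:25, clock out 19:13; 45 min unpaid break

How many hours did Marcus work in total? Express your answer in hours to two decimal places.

Mon: 09:54–21:15 = 11 h 21 min; less 30 min break → 10 h 51 min
Tue: 06:00–12:59 = 6 h 59 min; less 10 min break → 6 h 49 min
Wed: 11:02–18:09 = 7 h 7 min; less 20 min break → 6 h 47 min
Thu: 08:01–14:13 = 6 h 12 min; less 75 min break → 4 h 57 min
Fri: 11:25–19:13 = 7 h 48 min; less 45 min break → 7 h 3 min
Total: 10 h 51 min + 6 h 49 min + 6 h 47 min + 4 h 57 min + 7 h 3 min = 36 h 27 min.

36.45 hours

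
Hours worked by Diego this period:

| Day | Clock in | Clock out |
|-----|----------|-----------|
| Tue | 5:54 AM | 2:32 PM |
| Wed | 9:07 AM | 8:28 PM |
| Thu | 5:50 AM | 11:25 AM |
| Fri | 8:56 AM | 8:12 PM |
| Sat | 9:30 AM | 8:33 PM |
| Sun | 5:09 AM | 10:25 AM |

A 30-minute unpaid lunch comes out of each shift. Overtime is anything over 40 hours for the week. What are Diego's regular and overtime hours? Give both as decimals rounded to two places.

Regular 40.00 hours, overtime 10.15 hours

Tue: 5:54 AM–2:32 PM = 8 h 38 min; less 30 min break → 8 h 8 min
Wed: 9:07 AM–8:28 PM = 11 h 21 min; less 30 min break → 10 h 51 min
Thu: 5:50 AM–11:25 AM = 5 h 35 min; less 30 min break → 5 h 5 min
Fri: 8:56 AM–8:12 PM = 11 h 16 min; less 30 min break → 10 h 46 min
Sat: 9:30 AM–8:33 PM = 11 h 3 min; less 30 min break → 10 h 33 min
Sun: 5:09 AM–10:25 AM = 5 h 16 min; less 30 min break → 4 h 46 min
Total worked: 50 h 9 min = 50.15 h.
Threshold 40 h → overtime 10 h 9 min, regular 40 h 0 min.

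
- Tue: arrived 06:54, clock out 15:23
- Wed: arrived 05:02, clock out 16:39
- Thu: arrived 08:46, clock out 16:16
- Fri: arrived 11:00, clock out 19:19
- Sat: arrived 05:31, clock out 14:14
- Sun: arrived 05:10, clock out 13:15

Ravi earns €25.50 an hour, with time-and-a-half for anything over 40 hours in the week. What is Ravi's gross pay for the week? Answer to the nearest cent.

€1506.41

Tue: 06:54–15:23 = 8 h 29 min
Wed: 05:02–16:39 = 11 h 37 min
Thu: 08:46–16:16 = 7 h 30 min
Fri: 11:00–19:19 = 8 h 19 min
Sat: 05:31–14:14 = 8 h 43 min
Sun: 05:10–13:15 = 8 h 5 min
Total worked: 52 h 43 min = 3163 min.
Regular 40 h 0 min = 2400 min at €25.50/h; overtime 12 h 43 min = 763 min at €38.25/h.
Pay = (2400 × €25.50 + 763 × €38.25) ÷ 60 = €1506.41.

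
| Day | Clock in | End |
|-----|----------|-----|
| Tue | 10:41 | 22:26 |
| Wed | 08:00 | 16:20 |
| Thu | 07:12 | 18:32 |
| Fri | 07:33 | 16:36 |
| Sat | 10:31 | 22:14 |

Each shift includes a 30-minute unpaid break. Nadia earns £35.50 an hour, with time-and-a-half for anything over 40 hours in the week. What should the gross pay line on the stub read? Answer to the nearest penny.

Tue: 10:41–22:26 = 11 h 45 min; less 30 min break → 11 h 15 min
Wed: 08:00–16:20 = 8 h 20 min; less 30 min break → 7 h 50 min
Thu: 07:12–18:32 = 11 h 20 min; less 30 min break → 10 h 50 min
Fri: 07:33–16:36 = 9 h 3 min; less 30 min break → 8 h 33 min
Sat: 10:31–22:14 = 11 h 43 min; less 30 min break → 11 h 13 min
Total worked: 49 h 41 min = 2981 min.
Regular 40 h 0 min = 2400 min at £35.50/h; overtime 9 h 41 min = 581 min at £53.25/h.
Pay = (2400 × £35.50 + 581 × £53.25) ÷ 60 = £1935.64.

£1935.64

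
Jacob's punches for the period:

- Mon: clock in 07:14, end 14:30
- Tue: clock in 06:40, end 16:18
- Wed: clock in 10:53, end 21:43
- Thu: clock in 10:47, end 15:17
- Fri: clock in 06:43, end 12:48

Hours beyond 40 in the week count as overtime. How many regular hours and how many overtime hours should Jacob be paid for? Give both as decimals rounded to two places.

Mon: 07:14–14:30 = 7 h 16 min
Tue: 06:40–16:18 = 9 h 38 min
Wed: 10:53–21:43 = 10 h 50 min
Thu: 10:47–15:17 = 4 h 30 min
Fri: 06:43–12:48 = 6 h 5 min
Total worked: 38 h 19 min = 38.32 h.
Threshold 40 h → overtime 0 h 0 min, regular 38 h 19 min.

Regular 38.32 hours, overtime 0.00 hours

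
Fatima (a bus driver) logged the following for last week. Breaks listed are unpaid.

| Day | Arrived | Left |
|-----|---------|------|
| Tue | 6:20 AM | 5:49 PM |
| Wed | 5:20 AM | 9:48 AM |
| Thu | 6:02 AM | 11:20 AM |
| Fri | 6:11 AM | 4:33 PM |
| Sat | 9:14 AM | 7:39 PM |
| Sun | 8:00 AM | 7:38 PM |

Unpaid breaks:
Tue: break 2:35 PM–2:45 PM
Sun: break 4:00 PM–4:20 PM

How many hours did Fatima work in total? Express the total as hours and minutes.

Tue: 6:20 AM–5:49 PM = 11 h 29 min; less 10 min break → 11 h 19 min
Wed: 5:20 AM–9:48 AM = 4 h 28 min
Thu: 6:02 AM–11:20 AM = 5 h 18 min
Fri: 6:11 AM–4:33 PM = 10 h 22 min
Sat: 9:14 AM–7:39 PM = 10 h 25 min
Sun: 8:00 AM–7:38 PM = 11 h 38 min; less 20 min break → 11 h 18 min
Total: 11 h 19 min + 4 h 28 min + 5 h 18 min + 10 h 22 min + 10 h 25 min + 11 h 18 min = 53 h 10 min.

53 h 10 min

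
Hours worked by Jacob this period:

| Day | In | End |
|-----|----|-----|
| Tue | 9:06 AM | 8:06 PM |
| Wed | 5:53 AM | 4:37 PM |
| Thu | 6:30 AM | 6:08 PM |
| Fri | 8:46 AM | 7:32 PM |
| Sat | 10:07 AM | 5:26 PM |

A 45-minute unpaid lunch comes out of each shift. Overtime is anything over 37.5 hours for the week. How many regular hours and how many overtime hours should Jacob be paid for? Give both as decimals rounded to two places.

Regular 37.50 hours, overtime 10.20 hours

Tue: 9:06 AM–8:06 PM = 11 h 0 min; less 45 min break → 10 h 15 min
Wed: 5:53 AM–4:37 PM = 10 h 44 min; less 45 min break → 9 h 59 min
Thu: 6:30 AM–6:08 PM = 11 h 38 min; less 45 min break → 10 h 53 min
Fri: 8:46 AM–7:32 PM = 10 h 46 min; less 45 min break → 10 h 1 min
Sat: 10:07 AM–5:26 PM = 7 h 19 min; less 45 min break → 6 h 34 min
Total worked: 47 h 42 min = 47.70 h.
Threshold 37.5 h → overtime 10 h 12 min, regular 37 h 30 min.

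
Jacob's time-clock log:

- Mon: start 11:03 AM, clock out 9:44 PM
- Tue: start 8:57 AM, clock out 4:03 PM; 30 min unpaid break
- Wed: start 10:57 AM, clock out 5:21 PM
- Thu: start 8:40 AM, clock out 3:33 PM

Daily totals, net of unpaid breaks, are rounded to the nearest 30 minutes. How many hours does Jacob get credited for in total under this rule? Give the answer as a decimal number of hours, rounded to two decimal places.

30.50 hours

Mon: 11:03 AM–9:44 PM = 10 h 41 min → rounds to 10 h 30 min
Tue: 8:57 AM–4:03 PM = 7 h 6 min − 30 min = 6 h 36 min → rounds to 6 h 30 min
Wed: 10:57 AM–5:21 PM = 6 h 24 min → rounds to 6 h 30 min
Thu: 8:40 AM–3:33 PM = 6 h 53 min → rounds to 7 h 0 min
Total credited: 30 h 30 min.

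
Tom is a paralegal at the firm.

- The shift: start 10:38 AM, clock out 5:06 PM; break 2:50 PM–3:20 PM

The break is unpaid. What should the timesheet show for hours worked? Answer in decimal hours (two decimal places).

The shift: 10:38 AM–5:06 PM = 6 h 28 min; less 30 min break → 5 h 58 min

5.97 hours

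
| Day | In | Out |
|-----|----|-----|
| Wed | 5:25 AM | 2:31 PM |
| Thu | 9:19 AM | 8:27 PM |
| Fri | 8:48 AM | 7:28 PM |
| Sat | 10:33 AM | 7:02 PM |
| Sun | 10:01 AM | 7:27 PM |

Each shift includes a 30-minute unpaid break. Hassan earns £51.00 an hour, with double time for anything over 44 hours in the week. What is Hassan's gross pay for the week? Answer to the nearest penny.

Wed: 5:25 AM–2:31 PM = 9 h 6 min; less 30 min break → 8 h 36 min
Thu: 9:19 AM–8:27 PM = 11 h 8 min; less 30 min break → 10 h 38 min
Fri: 8:48 AM–7:28 PM = 10 h 40 min; less 30 min break → 10 h 10 min
Sat: 10:33 AM–7:02 PM = 8 h 29 min; less 30 min break → 7 h 59 min
Sun: 10:01 AM–7:27 PM = 9 h 26 min; less 30 min break → 8 h 56 min
Total worked: 46 h 19 min = 2779 min.
Regular 44 h 0 min = 2640 min at £51.00/h; overtime 2 h 19 min = 139 min at £102.00/h.
Pay = (2640 × £51.00 + 139 × £102.00) ÷ 60 = £2480.30.

£2480.30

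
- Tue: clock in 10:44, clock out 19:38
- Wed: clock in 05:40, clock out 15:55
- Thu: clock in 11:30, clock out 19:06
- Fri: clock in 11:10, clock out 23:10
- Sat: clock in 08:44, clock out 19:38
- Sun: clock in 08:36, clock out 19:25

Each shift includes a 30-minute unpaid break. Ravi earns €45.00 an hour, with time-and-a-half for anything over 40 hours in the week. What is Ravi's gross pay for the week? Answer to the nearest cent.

€2979.00

Tue: 10:44–19:38 = 8 h 54 min; less 30 min break → 8 h 24 min
Wed: 05:40–15:55 = 10 h 15 min; less 30 min break → 9 h 45 min
Thu: 11:30–19:06 = 7 h 36 min; less 30 min break → 7 h 6 min
Fri: 11:10–23:10 = 12 h 0 min; less 30 min break → 11 h 30 min
Sat: 08:44–19:38 = 10 h 54 min; less 30 min break → 10 h 24 min
Sun: 08:36–19:25 = 10 h 49 min; less 30 min break → 10 h 19 min
Total worked: 57 h 28 min = 3448 min.
Regular 40 h 0 min = 2400 min at €45.00/h; overtime 17 h 28 min = 1048 min at €67.50/h.
Pay = (2400 × €45.00 + 1048 × €67.50) ÷ 60 = €2979.00.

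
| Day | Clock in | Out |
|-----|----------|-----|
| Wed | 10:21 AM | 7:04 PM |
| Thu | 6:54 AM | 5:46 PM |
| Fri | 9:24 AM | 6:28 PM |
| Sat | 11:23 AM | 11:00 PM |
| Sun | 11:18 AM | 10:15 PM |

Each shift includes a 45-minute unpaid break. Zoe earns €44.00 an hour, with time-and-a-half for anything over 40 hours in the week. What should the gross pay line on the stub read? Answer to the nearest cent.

€2252.80

Wed: 10:21 AM–7:04 PM = 8 h 43 min; less 45 min break → 7 h 58 min
Thu: 6:54 AM–5:46 PM = 10 h 52 min; less 45 min break → 10 h 7 min
Fri: 9:24 AM–6:28 PM = 9 h 4 min; less 45 min break → 8 h 19 min
Sat: 11:23 AM–11:00 PM = 11 h 37 min; less 45 min break → 10 h 52 min
Sun: 11:18 AM–10:15 PM = 10 h 57 min; less 45 min break → 10 h 12 min
Total worked: 47 h 28 min = 2848 min.
Regular 40 h 0 min = 2400 min at €44.00/h; overtime 7 h 28 min = 448 min at €66.00/h.
Pay = (2400 × €44.00 + 448 × €66.00) ÷ 60 = €2252.80.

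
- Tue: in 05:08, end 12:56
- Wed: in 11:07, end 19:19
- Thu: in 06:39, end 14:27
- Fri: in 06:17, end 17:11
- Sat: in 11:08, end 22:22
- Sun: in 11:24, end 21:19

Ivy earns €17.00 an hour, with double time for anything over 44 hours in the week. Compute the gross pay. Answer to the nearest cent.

Tue: 05:08–12:56 = 7 h 48 min
Wed: 11:07–19:19 = 8 h 12 min
Thu: 06:39–14:27 = 7 h 48 min
Fri: 06:17–17:11 = 10 h 54 min
Sat: 11:08–22:22 = 11 h 14 min
Sun: 11:24–21:19 = 9 h 55 min
Total worked: 55 h 51 min = 3351 min.
Regular 44 h 0 min = 2640 min at €17.00/h; overtime 11 h 51 min = 711 min at €34.00/h.
Pay = (2640 × €17.00 + 711 × €34.00) ÷ 60 = €1150.90.

€1150.90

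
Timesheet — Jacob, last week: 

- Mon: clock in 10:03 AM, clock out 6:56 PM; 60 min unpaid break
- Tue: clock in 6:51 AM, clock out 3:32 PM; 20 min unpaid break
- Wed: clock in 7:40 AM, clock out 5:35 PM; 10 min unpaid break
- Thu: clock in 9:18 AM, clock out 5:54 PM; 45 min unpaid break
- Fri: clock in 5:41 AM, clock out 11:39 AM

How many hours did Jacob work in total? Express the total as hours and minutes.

Mon: 10:03 AM–6:56 PM = 8 h 53 min; less 60 min break → 7 h 53 min
Tue: 6:51 AM–3:32 PM = 8 h 41 min; less 20 min break → 8 h 21 min
Wed: 7:40 AM–5:35 PM = 9 h 55 min; less 10 min break → 9 h 45 min
Thu: 9:18 AM–5:54 PM = 8 h 36 min; less 45 min break → 7 h 51 min
Fri: 5:41 AM–11:39 AM = 5 h 58 min
Total: 7 h 53 min + 8 h 21 min + 9 h 45 min + 7 h 51 min + 5 h 58 min = 39 h 48 min.

39 h 48 min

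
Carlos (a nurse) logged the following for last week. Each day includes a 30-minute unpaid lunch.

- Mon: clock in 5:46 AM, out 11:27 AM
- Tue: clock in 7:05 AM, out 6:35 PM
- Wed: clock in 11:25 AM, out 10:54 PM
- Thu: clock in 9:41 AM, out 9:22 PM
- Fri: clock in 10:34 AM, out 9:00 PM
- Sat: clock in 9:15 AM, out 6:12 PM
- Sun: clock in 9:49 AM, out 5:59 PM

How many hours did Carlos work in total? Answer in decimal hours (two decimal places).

64.40 hours

Mon: 5:46 AM–11:27 AM = 5 h 41 min; less 30 min break → 5 h 11 min
Tue: 7:05 AM–6:35 PM = 11 h 30 min; less 30 min break → 11 h 0 min
Wed: 11:25 AM–10:54 PM = 11 h 29 min; less 30 min break → 10 h 59 min
Thu: 9:41 AM–9:22 PM = 11 h 41 min; less 30 min break → 11 h 11 min
Fri: 10:34 AM–9:00 PM = 10 h 26 min; less 30 min break → 9 h 56 min
Sat: 9:15 AM–6:12 PM = 8 h 57 min; less 30 min break → 8 h 27 min
Sun: 9:49 AM–5:59 PM = 8 h 10 min; less 30 min break → 7 h 40 min
Total: 5 h 11 min + 11 h 0 min + 10 h 59 min + 11 h 11 min + 9 h 56 min + 8 h 27 min + 7 h 40 min = 64 h 24 min.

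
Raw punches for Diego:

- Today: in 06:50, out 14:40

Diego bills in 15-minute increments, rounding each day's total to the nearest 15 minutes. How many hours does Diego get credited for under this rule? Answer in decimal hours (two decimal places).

7.75 hours

Today: 06:50–14:40 = 7 h 50 min → rounds to 7 h 45 min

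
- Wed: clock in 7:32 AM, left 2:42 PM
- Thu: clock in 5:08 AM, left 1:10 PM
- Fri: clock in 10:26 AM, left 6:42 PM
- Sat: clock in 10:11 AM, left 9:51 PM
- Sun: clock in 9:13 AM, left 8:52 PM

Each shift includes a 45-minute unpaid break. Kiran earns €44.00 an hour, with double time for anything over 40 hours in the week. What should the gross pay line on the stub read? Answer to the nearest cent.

€2026.93

Wed: 7:32 AM–2:42 PM = 7 h 10 min; less 45 min break → 6 h 25 min
Thu: 5:08 AM–1:10 PM = 8 h 2 min; less 45 min break → 7 h 17 min
Fri: 10:26 AM–6:42 PM = 8 h 16 min; less 45 min break → 7 h 31 min
Sat: 10:11 AM–9:51 PM = 11 h 40 min; less 45 min break → 10 h 55 min
Sun: 9:13 AM–8:52 PM = 11 h 39 min; less 45 min break → 10 h 54 min
Total worked: 43 h 2 min = 2582 min.
Regular 40 h 0 min = 2400 min at €44.00/h; overtime 3 h 2 min = 182 min at €88.00/h.
Pay = (2400 × €44.00 + 182 × €88.00) ÷ 60 = €2026.93.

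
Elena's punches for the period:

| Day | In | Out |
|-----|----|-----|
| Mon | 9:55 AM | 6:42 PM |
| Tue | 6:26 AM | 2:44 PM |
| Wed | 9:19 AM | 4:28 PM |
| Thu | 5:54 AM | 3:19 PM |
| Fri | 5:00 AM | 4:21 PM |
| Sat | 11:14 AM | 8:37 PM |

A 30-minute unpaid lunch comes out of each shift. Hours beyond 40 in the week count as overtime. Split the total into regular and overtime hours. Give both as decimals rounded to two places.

Mon: 9:55 AM–6:42 PM = 8 h 47 min; less 30 min break → 8 h 17 min
Tue: 6:26 AM–2:44 PM = 8 h 18 min; less 30 min break → 7 h 48 min
Wed: 9:19 AM–4:28 PM = 7 h 9 min; less 30 min break → 6 h 39 min
Thu: 5:54 AM–3:19 PM = 9 h 25 min; less 30 min break → 8 h 55 min
Fri: 5:00 AM–4:21 PM = 11 h 21 min; less 30 min break → 10 h 51 min
Sat: 11:14 AM–8:37 PM = 9 h 23 min; less 30 min break → 8 h 53 min
Total worked: 51 h 23 min = 51.38 h.
Threshold 40 h → overtime 11 h 23 min, regular 40 h 0 min.

Regular 40.00 hours, overtime 11.38 hours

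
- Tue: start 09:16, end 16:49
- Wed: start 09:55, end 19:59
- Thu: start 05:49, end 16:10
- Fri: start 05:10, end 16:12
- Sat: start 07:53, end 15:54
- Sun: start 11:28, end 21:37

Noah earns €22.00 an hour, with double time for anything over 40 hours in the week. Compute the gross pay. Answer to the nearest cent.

Tue: 09:16–16:49 = 7 h 33 min
Wed: 09:55–19:59 = 10 h 4 min
Thu: 05:49–16:10 = 10 h 21 min
Fri: 05:10–16:12 = 11 h 2 min
Sat: 07:53–15:54 = 8 h 1 min
Sun: 11:28–21:37 = 10 h 9 min
Total worked: 57 h 10 min = 3430 min.
Regular 40 h 0 min = 2400 min at €22.00/h; overtime 17 h 10 min = 1030 min at €44.00/h.
Pay = (2400 × €22.00 + 1030 × €44.00) ÷ 60 = €1635.33.

€1635.33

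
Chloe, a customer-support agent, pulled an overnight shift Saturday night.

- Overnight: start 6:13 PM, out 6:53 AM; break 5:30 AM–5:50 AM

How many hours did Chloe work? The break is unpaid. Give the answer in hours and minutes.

12 h 20 min

Overnight: 6:13 PM → midnight = 5 h 47 min; midnight → 6:53 AM = 6 h 53 min; span 12 h 40 min; less 20 min break → 12 h 20 min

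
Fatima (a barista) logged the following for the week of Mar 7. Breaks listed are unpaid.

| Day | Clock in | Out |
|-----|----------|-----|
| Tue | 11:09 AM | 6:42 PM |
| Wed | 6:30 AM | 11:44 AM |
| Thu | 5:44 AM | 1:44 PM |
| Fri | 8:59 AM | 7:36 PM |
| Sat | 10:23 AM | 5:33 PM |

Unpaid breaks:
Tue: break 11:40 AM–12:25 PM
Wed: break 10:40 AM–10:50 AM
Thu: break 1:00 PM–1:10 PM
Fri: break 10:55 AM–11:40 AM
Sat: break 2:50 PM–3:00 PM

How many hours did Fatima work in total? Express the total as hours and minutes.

Tue: 11:09 AM–6:42 PM = 7 h 33 min; less 45 min break → 6 h 48 min
Wed: 6:30 AM–11:44 AM = 5 h 14 min; less 10 min break → 5 h 4 min
Thu: 5:44 AM–1:44 PM = 8 h 0 min; less 10 min break → 7 h 50 min
Fri: 8:59 AM–7:36 PM = 10 h 37 min; less 45 min break → 9 h 52 min
Sat: 10:23 AM–5:33 PM = 7 h 10 min; less 10 min break → 7 h 0 min
Total: 6 h 48 min + 5 h 4 min + 7 h 50 min + 9 h 52 min + 7 h 0 min = 36 h 34 min.

36 h 34 min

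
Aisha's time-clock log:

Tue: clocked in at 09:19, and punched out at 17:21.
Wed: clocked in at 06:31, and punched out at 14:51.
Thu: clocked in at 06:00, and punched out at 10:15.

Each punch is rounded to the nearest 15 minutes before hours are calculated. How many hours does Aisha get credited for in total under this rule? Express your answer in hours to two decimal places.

20.50 hours

Tue: in 09:19→09:15, out 17:21→17:15; 8 h 0 min
Wed: in 06:31→06:30, out 14:51→14:45; 8 h 15 min
Thu: in 06:00→06:00, out 10:15→10:15; 4 h 15 min
Total credited: 20 h 30 min.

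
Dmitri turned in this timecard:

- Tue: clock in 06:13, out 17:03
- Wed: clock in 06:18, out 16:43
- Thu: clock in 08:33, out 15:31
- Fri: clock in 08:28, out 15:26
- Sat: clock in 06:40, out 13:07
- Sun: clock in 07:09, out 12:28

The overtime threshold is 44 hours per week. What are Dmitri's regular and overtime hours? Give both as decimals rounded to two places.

Tue: 06:13–17:03 = 10 h 50 min
Wed: 06:18–16:43 = 10 h 25 min
Thu: 08:33–15:31 = 6 h 58 min
Fri: 08:28–15:26 = 6 h 58 min
Sat: 06:40–13:07 = 6 h 27 min
Sun: 07:09–12:28 = 5 h 19 min
Total worked: 46 h 57 min = 46.95 h.
Threshold 44 h → overtime 2 h 57 min, regular 44 h 0 min.

Regular 44.00 hours, overtime 2.95 hours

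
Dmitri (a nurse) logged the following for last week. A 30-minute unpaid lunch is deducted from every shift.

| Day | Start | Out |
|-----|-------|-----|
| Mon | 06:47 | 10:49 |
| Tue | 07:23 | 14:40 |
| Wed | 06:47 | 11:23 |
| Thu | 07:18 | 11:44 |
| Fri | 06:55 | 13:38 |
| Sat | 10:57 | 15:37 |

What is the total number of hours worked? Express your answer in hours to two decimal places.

28.73 hours

Mon: 06:47–10:49 = 4 h 2 min; less 30 min break → 3 h 32 min
Tue: 07:23–14:40 = 7 h 17 min; less 30 min break → 6 h 47 min
Wed: 06:47–11:23 = 4 h 36 min; less 30 min break → 4 h 6 min
Thu: 07:18–11:44 = 4 h 26 min; less 30 min break → 3 h 56 min
Fri: 06:55–13:38 = 6 h 43 min; less 30 min break → 6 h 13 min
Sat: 10:57–15:37 = 4 h 40 min; less 30 min break → 4 h 10 min
Total: 3 h 32 min + 6 h 47 min + 4 h 6 min + 3 h 56 min + 6 h 13 min + 4 h 10 min = 28 h 44 min.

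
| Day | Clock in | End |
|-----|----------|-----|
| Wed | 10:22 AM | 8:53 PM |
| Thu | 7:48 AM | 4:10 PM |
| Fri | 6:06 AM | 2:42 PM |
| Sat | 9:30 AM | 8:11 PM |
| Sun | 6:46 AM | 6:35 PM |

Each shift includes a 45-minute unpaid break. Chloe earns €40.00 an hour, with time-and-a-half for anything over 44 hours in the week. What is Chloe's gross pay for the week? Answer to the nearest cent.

Wed: 10:22 AM–8:53 PM = 10 h 31 min; less 45 min break → 9 h 46 min
Thu: 7:48 AM–4:10 PM = 8 h 22 min; less 45 min break → 7 h 37 min
Fri: 6:06 AM–2:42 PM = 8 h 36 min; less 45 min break → 7 h 51 min
Sat: 9:30 AM–8:11 PM = 10 h 41 min; less 45 min break → 9 h 56 min
Sun: 6:46 AM–6:35 PM = 11 h 49 min; less 45 min break → 11 h 4 min
Total worked: 46 h 14 min = 2774 min.
Regular 44 h 0 min = 2640 min at €40.00/h; overtime 2 h 14 min = 134 min at €60.00/h.
Pay = (2640 × €40.00 + 134 × €60.00) ÷ 60 = €1894.00.

€1894.00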